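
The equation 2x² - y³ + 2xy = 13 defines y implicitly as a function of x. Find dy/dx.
Differentiate both sides with respect to x, treating y as y(x). By the chain rule, any term containing y contributes a factor of y' = dy/dx when we differentiate it.

Move every term to one side and write the relation as F(x, y) = 0. Term by term,
  d/dx[2x^2] = 4x
  d/dx[2xy] = 2x·y' + 2y
  d/dx[-y^3] = -3y^2·y'
  d/dx[-13] = 0

The pieces without y' make up ∂F/∂x and the coefficient of y' is ∂F/∂y:
  ∂F/∂x = 4x + 2y,
  ∂F/∂y = 2x - 3y^2.

Since d/dx[F] = ∂F/∂x + (∂F/∂y)·y' = 0, solve for y':
  (∂F/∂y)·y' = -∂F/∂x
  dy/dx = -(∂F/∂x)/(∂F/∂y) = -(4x + 2y)/(2x - 3y^2) = 2(-2x - y)/(2x - 3y^2)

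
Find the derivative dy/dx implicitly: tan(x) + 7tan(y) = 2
Apply d/dx to both sides, remembering that y depends on x. Each occurrence of y therefore brings in a y' = dy/dx via the chain rule.

With F(x, y) equal to the left-hand side minus the right, differentiate F term by term:
  d/dx[tan(x)] = tan(x)^2 + 1
  d/dx[7tan(y)] = 7·y'(tan(y)^2 + 1)
  d/dx[-2] = 0
Adding these up, d/dx[F] = 0 becomes
  (tan(x)^2 + 1) + (7tan(y)^2 + 7)·y' = 0,
so isolating y',
  dy/dx = -(tan(x)^2 + 1)/(7tan(y)^2 + 7) = -cos(y)^2/(7cos(x)^2)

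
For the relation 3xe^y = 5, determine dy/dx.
Differentiate the relation implicitly: treat y = y(x) and apply the chain rule, so every y-derivative picks up a y' = dy/dx factor.

With everything moved to the left-hand side, differentiate term by term:
  d/dx[3x·e^(y)] = 3x·y'·e^(y) + 3e^(y)
  d/dx[-5] = 0

Separating the contributions that come from x directly and those that come through y:
  without y':      3e^(y)
  multiplying y':  3x·e^(y)

so (3e^(y)) + (3x·e^(y))·y' = 0, and therefore
  dy/dx = -(3e^(y))/(3x·e^(y)) = -1/x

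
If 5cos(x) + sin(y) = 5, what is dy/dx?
Differentiate the relation implicitly: treat y = y(x) and apply the chain rule, so every y-derivative picks up a y' = dy/dx factor.

With everything moved to the left-hand side, differentiate term by term:
  d/dx[sin(y)] = y'·cos(y)
  d/dx[5cos(x)] = -5sin(x)
  d/dx[-5] = 0

Separating the contributions that come from x directly and those that come through y:
  without y':      -5sin(x)
  multiplying y':  cos(y)

so (-5sin(x)) + (cos(y))·y' = 0, and therefore
  dy/dx = -(-5sin(x))/(cos(y)) = 5sin(x)/cos(y)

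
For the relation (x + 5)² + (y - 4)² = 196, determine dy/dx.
Differentiate both sides with respect to x, treating y as y(x). By the chain rule, any term containing y contributes a factor of y' = dy/dx when we differentiate it.

Move every term to one side and write the relation as F(x, y) = 0. Term by term,
  d/dx[(x + 5)^2] = 2x + 10
  d/dx[(y - 4)^2] = 2·y'(y - 4)
  d/dx[-196] = 0

The pieces without y' make up ∂F/∂x and the coefficient of y' is ∂F/∂y:
  ∂F/∂x = 2x + 10,
  ∂F/∂y = 2y - 8.

Since d/dx[F] = ∂F/∂x + (∂F/∂y)·y' = 0, solve for y':
  (∂F/∂y)·y' = -∂F/∂x
  dy/dx = -(∂F/∂x)/(∂F/∂y) = -(2x + 10)/(2y - 8) = (-x - 5)/(y - 4)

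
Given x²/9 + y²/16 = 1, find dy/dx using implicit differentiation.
Apply d/dx to both sides, remembering that y depends on x. Each occurrence of y therefore brings in a y' = dy/dx via the chain rule.

With F(x, y) equal to the left-hand side minus the right, differentiate F term by term:
  d/dx[x^2/9] = 2x/9
  d/dx[y^2/16] = y·y'/8
  d/dx[-1] = 0
Adding these up, d/dx[F] = 0 becomes
  (2x/9) + (y/8)·y' = 0,
so isolating y',
  dy/dx = -(2x/9)/(y/8) = -16x/(9y)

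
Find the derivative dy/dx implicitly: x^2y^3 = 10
Take d/dx of both sides. Since y is implicitly a function of x, the chain rule attaches a y' = dy/dx factor whenever we differentiate through y.

Set F(x, y) = (left side) − (right side), so the curve is F = 0. Differentiating each term of F:
  d/dx[x^2y^3] = 3x^2y^2·y' + 2xy^3
  d/dx[-10] = 0

Collecting, the y'-free part is the partial derivative in x and the y' coefficient is the partial derivative in y:
  ∂F/∂x = 2xy^3
  ∂F/∂y = 3x^2y^2

so d/dx[F(x, y(x))] = ∂F/∂x + (∂F/∂y)·y' = 0. Rearranging,
  dy/dx = -(∂F/∂x)/(∂F/∂y) = -(2xy^3)/(3x^2y^2) = -2y/(3x)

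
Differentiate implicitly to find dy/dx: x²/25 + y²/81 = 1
Apply d/dx to both sides, remembering that y depends on x. Each occurrence of y therefore brings in a y' = dy/dx via the chain rule.

With F(x, y) equal to the left-hand side minus the right, differentiate F term by term:
  d/dx[x^2/25] = 2x/25
  d/dx[y^2/81] = 2y·y'/81
  d/dx[-1] = 0
Adding these up, d/dx[F] = 0 becomes
  (2x/25) + (2y/81)·y' = 0,
so isolating y',
  dy/dx = -(2x/25)/(2y/81) = -81x/(25y)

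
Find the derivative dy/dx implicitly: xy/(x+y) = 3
Differentiate both sides with respect to x, treating y as y(x). By the chain rule, any term containing y contributes a factor of y' = dy/dx when we differentiate it.

Move every term to one side and write the relation as F(x, y) = 0. Term by term,
  d/dx[xy/(x + y)] = xy(-y' - 1)/(x + y)^2 + x·y'/(x + y) + y/(x + y)
  d/dx[-3] = 0

The pieces without y' make up ∂F/∂x and the coefficient of y' is ∂F/∂y:
  ∂F/∂x = -xy/(x + y)^2 + y/(x + y),
  ∂F/∂y = -xy/(x + y)^2 + x/(x + y).

Since d/dx[F] = ∂F/∂x + (∂F/∂y)·y' = 0, solve for y':
  (∂F/∂y)·y' = -∂F/∂x
  dy/dx = -(∂F/∂x)/(∂F/∂y) = -(-xy/(x + y)^2 + y/(x + y))/(-xy/(x + y)^2 + x/(x + y))
        = -(y^2/(x + y)^2)/(x^2/(x + y)^2) = -y^2/x^2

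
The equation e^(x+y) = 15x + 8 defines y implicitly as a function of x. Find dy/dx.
Differentiate the relation implicitly: treat y = y(x) and apply the chain rule, so every y-derivative picks up a y' = dy/dx factor.

With everything moved to the left-hand side, differentiate term by term:
  d/dx[-15x] = -15
  d/dx[e^(x + y)] = (y' + 1)·e^(x + y)
  d/dx[-8] = 0

Separating the contributions that come from x directly and those that come through y:
  without y':      e^(x + y) - 15
  multiplying y':  e^(x + y)

so (e^(x + y) - 15) + (e^(x + y))·y' = 0, and therefore
  dy/dx = -(e^(x + y) - 15)/(e^(x + y)) = 15e^(-x - y) - 1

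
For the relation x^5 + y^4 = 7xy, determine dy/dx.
Apply d/dx to both sides, remembering that y depends on x. Each occurrence of y therefore brings in a y' = dy/dx via the chain rule.

With F(x, y) equal to the left-hand side minus the right, differentiate F term by term:
  d/dx[x^5] = 5x^4
  d/dx[-7xy] = -7x·y' - 7y
  d/dx[y^4] = 4y^3·y'
Adding these up, d/dx[F] = 0 becomes
  (5x^4 - 7y) + (-7x + 4y^3)·y' = 0,
so isolating y',
  dy/dx = -(5x^4 - 7y)/(-7x + 4y^3) = (5x^4 - 7y)/(7x - 4y^3)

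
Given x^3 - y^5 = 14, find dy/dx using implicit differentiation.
Apply d/dx to both sides, remembering that y depends on x. Each occurrence of y therefore brings in a y' = dy/dx via the chain rule.

With F(x, y) equal to the left-hand side minus the right, differentiate F term by term:
  d/dx[x^3] = 3x^2
  d/dx[-y^5] = -5y^4·y'
  d/dx[-14] = 0
Adding these up, d/dx[F] = 0 becomes
  (3x^2) + (-5y^4)·y' = 0,
so isolating y',
  dy/dx = -(3x^2)/(-5y^4) = 3x^2/(5y^4)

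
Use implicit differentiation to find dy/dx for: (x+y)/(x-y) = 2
Take d/dx of both sides. Since y is implicitly a function of x, the chain rule attaches a y' = dy/dx factor whenever we differentiate through y.

Set F(x, y) = (left side) − (right side), so the curve is F = 0. Differentiating each term of F:
  d/dx[(x + y)/(x - y)] = (y' + 1)/(x - y) + (x + y)(y' - 1)/(x - y)^2
  d/dx[-2] = 0

Collecting, the y'-free part is the partial derivative in x and the y' coefficient is the partial derivative in y:
  ∂F/∂x = 1/(x - y) - (x + y)/(x - y)^2
  ∂F/∂y = 1/(x - y) + (x + y)/(x - y)^2

so d/dx[F(x, y(x))] = ∂F/∂x + (∂F/∂y)·y' = 0. Rearranging,
  dy/dx = -(∂F/∂x)/(∂F/∂y) = -(1/(x - y) - (x + y)/(x - y)^2)/(1/(x - y) + (x + y)/(x - y)^2)
        = -(-2y/(x - y)^2)/(2x/(x - y)^2) = y/x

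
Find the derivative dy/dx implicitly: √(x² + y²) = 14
Apply d/dx to both sides, remembering that y depends on x. Each occurrence of y therefore brings in a y' = dy/dx via the chain rule.

With F(x, y) equal to the left-hand side minus the right, differentiate F term by term:
  d/dx[√(x^2 + y^2)] = (x + y·y')/√(x^2 + y^2)
  d/dx[-14] = 0
Adding these up, d/dx[F] = 0 becomes
  (x/√(x^2 + y^2)) + (y/√(x^2 + y^2))·y' = 0,
so isolating y',
  dy/dx = -(x/√(x^2 + y^2))/(y/√(x^2 + y^2)) = -x/y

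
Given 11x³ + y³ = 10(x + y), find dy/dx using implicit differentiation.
Apply d/dx to both sides, remembering that y depends on x. Each occurrence of y therefore brings in a y' = dy/dx via the chain rule.

With F(x, y) equal to the left-hand side minus the right, differentiate F term by term:
  d/dx[11x^3] = 33x^2
  d/dx[-10x] = -10
  d/dx[y^3] = 3y^2·y'
  d/dx[-10y] = -10·y'
Adding these up, d/dx[F] = 0 becomes
  (33x^2 - 10) + (3y^2 - 10)·y' = 0,
so isolating y',
  dy/dx = -(33x^2 - 10)/(3y^2 - 10) = (10 - 33x^2)/(3y^2 - 10)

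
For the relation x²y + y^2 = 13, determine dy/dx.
Differentiate the relation implicitly: treat y = y(x) and apply the chain rule, so every y-derivative picks up a y' = dy/dx factor.

With everything moved to the left-hand side, differentiate term by term:
  d/dx[x^2y] = x^2·y' + 2xy
  d/dx[y^2] = 2y·y'
  d/dx[-13] = 0

Separating the contributions that come from x directly and those that come through y:
  without y':      2xy
  multiplying y':  x^2 + 2y

so (2xy) + (x^2 + 2y)·y' = 0, and therefore
  dy/dx = -(2xy)/(x^2 + 2y) = -2xy/(x^2 + 2y)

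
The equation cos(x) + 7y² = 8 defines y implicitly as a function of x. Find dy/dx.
Apply d/dx to both sides, remembering that y depends on x. Each occurrence of y therefore brings in a y' = dy/dx via the chain rule.

With F(x, y) equal to the left-hand side minus the right, differentiate F term by term:
  d/dx[7y^2] = 14y·y'
  d/dx[cos(x)] = -sin(x)
  d/dx[-8] = 0
Adding these up, d/dx[F] = 0 becomes
  (-sin(x)) + (14y)·y' = 0,
so isolating y',
  dy/dx = -(-sin(x))/(14y) = sin(x)/(14y)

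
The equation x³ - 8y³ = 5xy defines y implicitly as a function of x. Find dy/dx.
Differentiate the relation implicitly: treat y = y(x) and apply the chain rule, so every y-derivative picks up a y' = dy/dx factor.

With everything moved to the left-hand side, differentiate term by term:
  d/dx[x^3] = 3x^2
  d/dx[-5xy] = -5x·y' - 5y
  d/dx[-8y^3] = -24y^2·y'

Separating the contributions that come from x directly and those that come through y:
  without y':      3x^2 - 5y
  multiplying y':  -5x - 24y^2

so (3x^2 - 5y) + (-5x - 24y^2)·y' = 0, and therefore
  dy/dx = -(3x^2 - 5y)/(-5x - 24y^2) = (3x^2 - 5y)/(5x + 24y^2)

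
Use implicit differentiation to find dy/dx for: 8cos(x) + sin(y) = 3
Differentiate the relation implicitly: treat y = y(x) and apply the chain rule, so every y-derivative picks up a y' = dy/dx factor.

With everything moved to the left-hand side, differentiate term by term:
  d/dx[sin(y)] = y'·cos(y)
  d/dx[8cos(x)] = -8sin(x)
  d/dx[-3] = 0

Separating the contributions that come from x directly and those that come through y:
  without y':      -8sin(x)
  multiplying y':  cos(y)

so (-8sin(x)) + (cos(y))·y' = 0, and therefore
  dy/dx = -(-8sin(x))/(cos(y)) = 8sin(x)/cos(y)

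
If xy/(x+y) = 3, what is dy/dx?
Differentiate both sides with respect to x, treating y as y(x). By the chain rule, any term containing y contributes a factor of y' = dy/dx when we differentiate it.

Move every term to one side and write the relation as F(x, y) = 0. Term by term,
  d/dx[xy/(x + y)] = xy(-y' - 1)/(x + y)^2 + x·y'/(x + y) + y/(x + y)
  d/dx[-3] = 0

The pieces without y' make up ∂F/∂x and the coefficient of y' is ∂F/∂y:
  ∂F/∂x = -xy/(x + y)^2 + y/(x + y),
  ∂F/∂y = -xy/(x + y)^2 + x/(x + y).

Since d/dx[F] = ∂F/∂x + (∂F/∂y)·y' = 0, solve for y':
  (∂F/∂y)·y' = -∂F/∂x
  dy/dx = -(∂F/∂x)/(∂F/∂y) = -(-xy/(x + y)^2 + y/(x + y))/(-xy/(x + y)^2 + x/(x + y))
        = -(y^2/(x + y)^2)/(x^2/(x + y)^2) = -y^2/x^2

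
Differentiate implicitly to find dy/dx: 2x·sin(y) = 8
Differentiate the relation implicitly: treat y = y(x) and apply the chain rule, so every y-derivative picks up a y' = dy/dx factor.

With everything moved to the left-hand side, differentiate term by term:
  d/dx[2x·sin(y)] = 2x·y'·cos(y) + 2sin(y)
  d/dx[-8] = 0

Separating the contributions that come from x directly and those that come through y:
  without y':      2sin(y)
  multiplying y':  2x·cos(y)

so (2sin(y)) + (2x·cos(y))·y' = 0, and therefore
  dy/dx = -(2sin(y))/(2x·cos(y)) = -tan(y)/x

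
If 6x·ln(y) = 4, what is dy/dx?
Apply d/dx to both sides, remembering that y depends on x. Each occurrence of y therefore brings in a y' = dy/dx via the chain rule.

With F(x, y) equal to the left-hand side minus the right, differentiate F term by term:
  d/dx[6x·ln(y)] = 6x·y'/y + 6ln(y)
  d/dx[-4] = 0
Adding these up, d/dx[F] = 0 becomes
  (6ln(y)) + (6x/y)·y' = 0,
so isolating y',
  dy/dx = -(6ln(y))/(6x/y) = -y·ln(y)/x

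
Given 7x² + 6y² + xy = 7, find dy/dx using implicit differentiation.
Apply d/dx to both sides, remembering that y depends on x. Each occurrence of y therefore brings in a y' = dy/dx via the chain rule.

With F(x, y) equal to the left-hand side minus the right, differentiate F term by term:
  d/dx[7x^2] = 14x
  d/dx[xy] = x·y' + y
  d/dx[6y^2] = 12y·y'
  d/dx[-7] = 0
Adding these up, d/dx[F] = 0 becomes
  (14x + y) + (x + 12y)·y' = 0,
so isolating y',
  dy/dx = -(14x + y)/(x + 12y) = (-14x - y)/(x + 12y)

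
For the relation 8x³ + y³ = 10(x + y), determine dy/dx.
Apply d/dx to both sides, remembering that y depends on x. Each occurrence of y therefore brings in a y' = dy/dx via the chain rule.

With F(x, y) equal to the left-hand side minus the right, differentiate F term by term:
  d/dx[8x^3] = 24x^2
  d/dx[-10x] = -10
  d/dx[y^3] = 3y^2·y'
  d/dx[-10y] = -10·y'
Adding these up, d/dx[F] = 0 becomes
  (24x^2 - 10) + (3y^2 - 10)·y' = 0,
so isolating y',
  dy/dx = -(24x^2 - 10)/(3y^2 - 10) = 2(5 - 12x^2)/(3y^2 - 10)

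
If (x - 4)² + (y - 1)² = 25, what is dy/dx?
Differentiate the relation implicitly: treat y = y(x) and apply the chain rule, so every y-derivative picks up a y' = dy/dx factor.

With everything moved to the left-hand side, differentiate term by term:
  d/dx[(x - 4)^2] = 2x - 8
  d/dx[(y - 1)^2] = 2·y'(y - 1)
  d/dx[-25] = 0

Separating the contributions that come from x directly and those that come through y:
  without y':      2x - 8
  multiplying y':  2y - 2

so (2x - 8) + (2y - 2)·y' = 0, and therefore
  dy/dx = -(2x - 8)/(2y - 2) = (4 - x)/(y - 1)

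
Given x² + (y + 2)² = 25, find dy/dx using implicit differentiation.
Differentiate the relation implicitly: treat y = y(x) and apply the chain rule, so every y-derivative picks up a y' = dy/dx factor.

With everything moved to the left-hand side, differentiate term by term:
  d/dx[x^2] = 2x
  d/dx[(y + 2)^2] = 2·y'(y + 2)
  d/dx[-25] = 0

Separating the contributions that come from x directly and those that come through y:
  without y':      2x
  multiplying y':  2y + 4

so (2x) + (2y + 4)·y' = 0, and therefore
  dy/dx = -(2x)/(2y + 4) = -x/(y + 2)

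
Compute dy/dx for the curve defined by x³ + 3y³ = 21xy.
Apply d/dx to both sides, remembering that y depends on x. Each occurrence of y therefore brings in a y' = dy/dx via the chain rule.

With F(x, y) equal to the left-hand side minus the right, differentiate F term by term:
  d/dx[x^3] = 3x^2
  d/dx[-21xy] = -21x·y' - 21y
  d/dx[3y^3] = 9y^2·y'
Adding these up, d/dx[F] = 0 becomes
  (3x^2 - 21y) + (-21x + 9y^2)·y' = 0,
so isolating y',
  dy/dx = -(3x^2 - 21y)/(-21x + 9y^2) = (x^2 - 7y)/(7x - 3y^2)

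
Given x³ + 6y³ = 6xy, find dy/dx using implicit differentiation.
Differentiate the relation implicitly: treat y = y(x) and apply the chain rule, so every y-derivative picks up a y' = dy/dx factor.

With everything moved to the left-hand side, differentiate term by term:
  d/dx[x^3] = 3x^2
  d/dx[-6xy] = -6x·y' - 6y
  d/dx[6y^3] = 18y^2·y'

Separating the contributions that come from x directly and those that come through y:
  without y':      3x^2 - 6y
  multiplying y':  -6x + 18y^2

so (3x^2 - 6y) + (-6x + 18y^2)·y' = 0, and therefore
  dy/dx = -(3x^2 - 6y)/(-6x + 18y^2) = (x^2/2 - y)/(x - 3y^2)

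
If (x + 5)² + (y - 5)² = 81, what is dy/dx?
Differentiate both sides with respect to x, treating y as y(x). By the chain rule, any term containing y contributes a factor of y' = dy/dx when we differentiate it.

Move every term to one side and write the relation as F(x, y) = 0. Term by term,
  d/dx[(x + 5)^2] = 2x + 10
  d/dx[(y - 5)^2] = 2·y'(y - 5)
  d/dx[-81] = 0

The pieces without y' make up ∂F/∂x and the coefficient of y' is ∂F/∂y:
  ∂F/∂x = 2x + 10,
  ∂F/∂y = 2y - 10.

Since d/dx[F] = ∂F/∂x + (∂F/∂y)·y' = 0, solve for y':
  (∂F/∂y)·y' = -∂F/∂x
  dy/dx = -(∂F/∂x)/(∂F/∂y) = -(2x + 10)/(2y - 10) = (-x - 5)/(y - 5)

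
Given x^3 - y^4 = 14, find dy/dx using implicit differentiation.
Differentiate the relation implicitly: treat y = y(x) and apply the chain rule, so every y-derivative picks up a y' = dy/dx factor.

With everything moved to the left-hand side, differentiate term by term:
  d/dx[x^3] = 3x^2
  d/dx[-y^4] = -4y^3·y'
  d/dx[-14] = 0

Separating the contributions that come from x directly and those that come through y:
  without y':      3x^2
  multiplying y':  -4y^3

so (3x^2) + (-4y^3)·y' = 0, and therefore
  dy/dx = -(3x^2)/(-4y^3) = 3x^2/(4y^3)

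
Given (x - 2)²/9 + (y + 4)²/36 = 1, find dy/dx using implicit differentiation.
Differentiate the relation implicitly: treat y = y(x) and apply the chain rule, so every y-derivative picks up a y' = dy/dx factor.

With everything moved to the left-hand side, differentiate term by term:
  d/dx[(x - 2)^2/9] = 2x/9 - 4/9
  d/dx[(y + 4)^2/36] = y'(y + 4)/18
  d/dx[-1] = 0

Separating the contributions that come from x directly and those that come through y:
  without y':      2x/9 - 4/9
  multiplying y':  y/18 + 2/9

so (2x/9 - 4/9) + (y/18 + 2/9)·y' = 0, and therefore
  dy/dx = -(2x/9 - 4/9)/(y/18 + 2/9)
        = -(2(x - 2)/9)/((y + 4)/18) = 4(2 - x)/(y + 4)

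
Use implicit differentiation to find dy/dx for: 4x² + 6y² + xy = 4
Differentiate both sides with respect to x, treating y as y(x). By the chain rule, any term containing y contributes a factor of y' = dy/dx when we differentiate it.

Move every term to one side and write the relation as F(x, y) = 0. Term by term,
  d/dx[4x^2] = 8x
  d/dx[xy] = x·y' + y
  d/dx[6y^2] = 12y·y'
  d/dx[-4] = 0

The pieces without y' make up ∂F/∂x and the coefficient of y' is ∂F/∂y:
  ∂F/∂x = 8x + y,
  ∂F/∂y = x + 12y.

Since d/dx[F] = ∂F/∂x + (∂F/∂y)·y' = 0, solve for y':
  (∂F/∂y)·y' = -∂F/∂x
  dy/dx = -(∂F/∂x)/(∂F/∂y) = -(8x + y)/(x + 12y) = (-8x - y)/(x + 12y)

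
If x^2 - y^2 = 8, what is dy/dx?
Differentiate the relation implicitly: treat y = y(x) and apply the chain rule, so every y-derivative picks up a y' = dy/dx factor.

With everything moved to the left-hand side, differentiate term by term:
  d/dx[x^2] = 2x
  d/dx[-y^2] = -2y·y'
  d/dx[-8] = 0

Separating the contributions that come from x directly and those that come through y:
  without y':      2x
  multiplying y':  -2y

so (2x) + (-2y)·y' = 0, and therefore
  dy/dx = -(2x)/(-2y) = x/y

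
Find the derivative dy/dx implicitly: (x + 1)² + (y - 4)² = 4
Take d/dx of both sides. Since y is implicitly a function of x, the chain rule attaches a y' = dy/dx factor whenever we differentiate through y.

Set F(x, y) = (left side) − (right side), so the curve is F = 0. Differentiating each term of F:
  d/dx[(x + 1)^2] = 2x + 2
  d/dx[(y - 4)^2] = 2·y'(y - 4)
  d/dx[-4] = 0

Collecting, the y'-free part is the partial derivative in x and the y' coefficient is the partial derivative in y:
  ∂F/∂x = 2x + 2
  ∂F/∂y = 2y - 8

so d/dx[F(x, y(x))] = ∂F/∂x + (∂F/∂y)·y' = 0. Rearranging,
  dy/dx = -(∂F/∂x)/(∂F/∂y) = -(2x + 2)/(2y - 8) = (-x - 1)/(y - 4)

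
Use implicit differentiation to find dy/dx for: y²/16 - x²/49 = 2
Differentiate the relation implicitly: treat y = y(x) and apply the chain rule, so every y-derivative picks up a y' = dy/dx factor.

With everything moved to the left-hand side, differentiate term by term:
  d/dx[-x^2/49] = -2x/49
  d/dx[y^2/16] = y·y'/8
  d/dx[-2] = 0

Separating the contributions that come from x directly and those that come through y:
  without y':      -2x/49
  multiplying y':  y/8

so (-2x/49) + (y/8)·y' = 0, and therefore
  dy/dx = -(-2x/49)/(y/8) = 16x/(49y)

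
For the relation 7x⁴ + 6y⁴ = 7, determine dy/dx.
Differentiate the relation implicitly: treat y = y(x) and apply the chain rule, so every y-derivative picks up a y' = dy/dx factor.

With everything moved to the left-hand side, differentiate term by term:
  d/dx[7x^4] = 28x^3
  d/dx[6y^4] = 24y^3·y'
  d/dx[-7] = 0

Separating the contributions that come from x directly and those that come through y:
  without y':      28x^3
  multiplying y':  24y^3

so (28x^3) + (24y^3)·y' = 0, and therefore
  dy/dx = -(28x^3)/(24y^3) = -7x^3/(6y^3)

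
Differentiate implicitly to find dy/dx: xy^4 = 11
Differentiate both sides with respect to x, treating y as y(x). By the chain rule, any term containing y contributes a factor of y' = dy/dx when we differentiate it.

Move every term to one side and write the relation as F(x, y) = 0. Term by term,
  d/dx[xy^4] = 4xy^3·y' + y^4
  d/dx[-11] = 0

The pieces without y' make up ∂F/∂x and the coefficient of y' is ∂F/∂y:
  ∂F/∂x = y^4,
  ∂F/∂y = 4xy^3.

Since d/dx[F] = ∂F/∂x + (∂F/∂y)·y' = 0, solve for y':
  (∂F/∂y)·y' = -∂F/∂x
  dy/dx = -(∂F/∂x)/(∂F/∂y) = -(y^4)/(4xy^3) = -y/(4x)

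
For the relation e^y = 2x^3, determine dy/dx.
Differentiate both sides with respect to x, treating y as y(x). By the chain rule, any term containing y contributes a factor of y' = dy/dx when we differentiate it.

Move every term to one side and write the relation as F(x, y) = 0. Term by term,
  d/dx[-2x^3] = -6x^2
  d/dx[e^(y)] = y'·e^(y)

The pieces without y' make up ∂F/∂x and the coefficient of y' is ∂F/∂y:
  ∂F/∂x = -6x^2,
  ∂F/∂y = e^(y).

Since d/dx[F] = ∂F/∂x + (∂F/∂y)·y' = 0, solve for y':
  (∂F/∂y)·y' = -∂F/∂x
  dy/dx = -(∂F/∂x)/(∂F/∂y) = -(-6x^2)/(e^(y)) = 6x^2e^(-y)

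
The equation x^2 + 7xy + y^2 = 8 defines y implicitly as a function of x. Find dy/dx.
Differentiate the relation implicitly: treat y = y(x) and apply the chain rule, so every y-derivative picks up a y' = dy/dx factor.

With everything moved to the left-hand side, differentiate term by term:
  d/dx[x^2] = 2x
  d/dx[7xy] = 7x·y' + 7y
  d/dx[y^2] = 2y·y'
  d/dx[-8] = 0

Separating the contributions that come from x directly and those that come through y:
  without y':      2x + 7y
  multiplying y':  7x + 2y

so (2x + 7y) + (7x + 2y)·y' = 0, and therefore
  dy/dx = -(2x + 7y)/(7x + 2y) = (-2x - 7y)/(7x + 2y)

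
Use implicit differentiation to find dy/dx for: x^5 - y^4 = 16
Apply d/dx to both sides, remembering that y depends on x. Each occurrence of y therefore brings in a y' = dy/dx via the chain rule.

With F(x, y) equal to the left-hand side minus the right, differentiate F term by term:
  d/dx[x^5] = 5x^4
  d/dx[-y^4] = -4y^3·y'
  d/dx[-16] = 0
Adding these up, d/dx[F] = 0 becomes
  (5x^4) + (-4y^3)·y' = 0,
so isolating y',
  dy/dx = -(5x^4)/(-4y^3) = 5x^4/(4y^3)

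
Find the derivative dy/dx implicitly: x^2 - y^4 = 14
Apply d/dx to both sides, remembering that y depends on x. Each occurrence of y therefore brings in a y' = dy/dx via the chain rule.

With F(x, y) equal to the left-hand side minus the right, differentiate F term by term:
  d/dx[x^2] = 2x
  d/dx[-y^4] = -4y^3·y'
  d/dx[-14] = 0
Adding these up, d/dx[F] = 0 becomes
  (2x) + (-4y^3)·y' = 0,
so isolating y',
  dy/dx = -(2x)/(-4y^3) = x/(2y^3)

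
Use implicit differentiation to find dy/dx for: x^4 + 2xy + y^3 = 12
Differentiate the relation implicitly: treat y = y(x) and apply the chain rule, so every y-derivative picks up a y' = dy/dx factor.

With everything moved to the left-hand side, differentiate term by term:
  d/dx[x^4] = 4x^3
  d/dx[2xy] = 2x·y' + 2y
  d/dx[y^3] = 3y^2·y'
  d/dx[-12] = 0

Separating the contributions that come from x directly and those that come through y:
  without y':      4x^3 + 2y
  multiplying y':  2x + 3y^2

so (4x^3 + 2y) + (2x + 3y^2)·y' = 0, and therefore
  dy/dx = -(4x^3 + 2y)/(2x + 3y^2) = 2(-2x^3 - y)/(2x + 3y^2)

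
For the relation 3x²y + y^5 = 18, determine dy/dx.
Take d/dx of both sides. Since y is implicitly a function of x, the chain rule attaches a y' = dy/dx factor whenever we differentiate through y.

Set F(x, y) = (left side) − (right side), so the curve is F = 0. Differentiating each term of F:
  d/dx[3x^2y] = 3x^2·y' + 6xy
  d/dx[y^5] = 5y^4·y'
  d/dx[-18] = 0

Collecting, the y'-free part is the partial derivative in x and the y' coefficient is the partial derivative in y:
  ∂F/∂x = 6xy
  ∂F/∂y = 3x^2 + 5y^4

so d/dx[F(x, y(x))] = ∂F/∂x + (∂F/∂y)·y' = 0. Rearranging,
  dy/dx = -(∂F/∂x)/(∂F/∂y) = -(6xy)/(3x^2 + 5y^4) = -6xy/(3x^2 + 5y^4)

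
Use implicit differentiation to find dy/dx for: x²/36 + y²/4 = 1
Differentiate both sides with respect to x, treating y as y(x). By the chain rule, any term containing y contributes a factor of y' = dy/dx when we differentiate it.

Move every term to one side and write the relation as F(x, y) = 0. Term by term,
  d/dx[x^2/36] = x/18
  d/dx[y^2/4] = y·y'/2
  d/dx[-1] = 0

The pieces without y' make up ∂F/∂x and the coefficient of y' is ∂F/∂y:
  ∂F/∂x = x/18,
  ∂F/∂y = y/2.

Since d/dx[F] = ∂F/∂x + (∂F/∂y)·y' = 0, solve for y':
  (∂F/∂y)·y' = -∂F/∂x
  dy/dx = -(∂F/∂x)/(∂F/∂y) = -(x/18)/(y/2) = -x/(9y)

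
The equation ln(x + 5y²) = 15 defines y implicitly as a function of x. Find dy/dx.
Differentiate both sides with respect to x, treating y as y(x). By the chain rule, any term containing y contributes a factor of y' = dy/dx when we differentiate it.

Move every term to one side and write the relation as F(x, y) = 0. Term by term,
  d/dx[ln(x + 5y^2)] = (10y·y' + 1)/(x + 5y^2)
  d/dx[-15] = 0

The pieces without y' make up ∂F/∂x and the coefficient of y' is ∂F/∂y:
  ∂F/∂x = 1/(x + 5y^2),
  ∂F/∂y = 10y/(x + 5y^2).

Since d/dx[F] = ∂F/∂x + (∂F/∂y)·y' = 0, solve for y':
  (∂F/∂y)·y' = -∂F/∂x
  dy/dx = -(∂F/∂x)/(∂F/∂y) = -(1/(x + 5y^2))/(10y/(x + 5y^2)) = -1/(10y)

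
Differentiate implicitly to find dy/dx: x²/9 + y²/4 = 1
Differentiate both sides with respect to x, treating y as y(x). By the chain rule, any term containing y contributes a factor of y' = dy/dx when we differentiate it.

Move every term to one side and write the relation as F(x, y) = 0. Term by term,
  d/dx[x^2/9] = 2x/9
  d/dx[y^2/4] = y·y'/2
  d/dx[-1] = 0

The pieces without y' make up ∂F/∂x and the coefficient of y' is ∂F/∂y:
  ∂F/∂x = 2x/9,
  ∂F/∂y = y/2.

Since d/dx[F] = ∂F/∂x + (∂F/∂y)·y' = 0, solve for y':
  (∂F/∂y)·y' = -∂F/∂x
  dy/dx = -(∂F/∂x)/(∂F/∂y) = -(2x/9)/(y/2) = -4x/(9y)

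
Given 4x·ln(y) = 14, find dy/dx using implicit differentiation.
Differentiate the relation implicitly: treat y = y(x) and apply the chain rule, so every y-derivative picks up a y' = dy/dx factor.

With everything moved to the left-hand side, differentiate term by term:
  d/dx[4x·ln(y)] = 4x·y'/y + 4ln(y)
  d/dx[-14] = 0

Separating the contributions that come from x directly and those that come through y:
  without y':      4ln(y)
  multiplying y':  4x/y

so (4ln(y)) + (4x/y)·y' = 0, and therefore
  dy/dx = -(4ln(y))/(4x/y) = -y·ln(y)/x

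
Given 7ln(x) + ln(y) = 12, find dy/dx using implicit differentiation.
Differentiate both sides with respect to x, treating y as y(x). By the chain rule, any term containing y contributes a factor of y' = dy/dx when we differentiate it.

Move every term to one side and write the relation as F(x, y) = 0. Term by term,
  d/dx[7ln(x)] = 7/x
  d/dx[ln(y)] = y'/y
  d/dx[-12] = 0

The pieces without y' make up ∂F/∂x and the coefficient of y' is ∂F/∂y:
  ∂F/∂x = 7/x,
  ∂F/∂y = 1/y.

Since d/dx[F] = ∂F/∂x + (∂F/∂y)·y' = 0, solve for y':
  (∂F/∂y)·y' = -∂F/∂x
  dy/dx = -(∂F/∂x)/(∂F/∂y) = -(7/x)/(1/y) = -7y/x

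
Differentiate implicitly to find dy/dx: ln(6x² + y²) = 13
Differentiate both sides with respect to x, treating y as y(x). By the chain rule, any term containing y contributes a factor of y' = dy/dx when we differentiate it.

Move every term to one side and write the relation as F(x, y) = 0. Term by term,
  d/dx[ln(6x^2 + y^2)] = (12x + 2y·y')/(6x^2 + y^2)
  d/dx[-13] = 0

The pieces without y' make up ∂F/∂x and the coefficient of y' is ∂F/∂y:
  ∂F/∂x = 12x/(6x^2 + y^2),
  ∂F/∂y = 2y/(6x^2 + y^2).

Since d/dx[F] = ∂F/∂x + (∂F/∂y)·y' = 0, solve for y':
  (∂F/∂y)·y' = -∂F/∂x
  dy/dx = -(∂F/∂x)/(∂F/∂y) = -(12x/(6x^2 + y^2))/(2y/(6x^2 + y^2)) = -6x/y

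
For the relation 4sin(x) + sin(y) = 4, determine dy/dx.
Take d/dx of both sides. Since y is implicitly a function of x, the chain rule attaches a y' = dy/dx factor whenever we differentiate through y.

Set F(x, y) = (left side) − (right side), so the curve is F = 0. Differentiating each term of F:
  d/dx[4sin(x)] = 4cos(x)
  d/dx[sin(y)] = y'·cos(y)
  d/dx[-4] = 0

Collecting, the y'-free part is the partial derivative in x and the y' coefficient is the partial derivative in y:
  ∂F/∂x = 4cos(x)
  ∂F/∂y = cos(y)

so d/dx[F(x, y(x))] = ∂F/∂x + (∂F/∂y)·y' = 0. Rearranging,
  dy/dx = -(∂F/∂x)/(∂F/∂y) = -(4cos(x))/(cos(y)) = -4cos(x)/cos(y)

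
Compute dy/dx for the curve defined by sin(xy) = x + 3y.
Apply d/dx to both sides, remembering that y depends on x. Each occurrence of y therefore brings in a y' = dy/dx via the chain rule.

With F(x, y) equal to the left-hand side minus the right, differentiate F term by term:
  d/dx[-x] = -1
  d/dx[-3y] = -3·y'
  d/dx[sin(xy)] = (x·y' + y)·cos(xy)
Adding these up, d/dx[F] = 0 becomes
  (y·cos(xy) - 1) + (x·cos(xy) - 3)·y' = 0,
so isolating y',
  dy/dx = -(y·cos(xy) - 1)/(x·cos(xy) - 3) = (-y·cos(xy) + 1)/(x·cos(xy) - 3)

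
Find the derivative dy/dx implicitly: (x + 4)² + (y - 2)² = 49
Differentiate the relation implicitly: treat y = y(x) and apply the chain rule, so every y-derivative picks up a y' = dy/dx factor.

With everything moved to the left-hand side, differentiate term by term:
  d/dx[(x + 4)^2] = 2x + 8
  d/dx[(y - 2)^2] = 2·y'(y - 2)
  d/dx[-49] = 0

Separating the contributions that come from x directly and those that come through y:
  without y':      2x + 8
  multiplying y':  2y - 4

so (2x + 8) + (2y - 4)·y' = 0, and therefore
  dy/dx = -(2x + 8)/(2y - 4) = (-x - 4)/(y - 2)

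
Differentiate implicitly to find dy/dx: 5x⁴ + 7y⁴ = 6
Apply d/dx to both sides, remembering that y depends on x. Each occurrence of y therefore brings in a y' = dy/dx via the chain rule.

With F(x, y) equal to the left-hand side minus the right, differentiate F term by term:
  d/dx[5x^4] = 20x^3
  d/dx[7y^4] = 28y^3·y'
  d/dx[-6] = 0
Adding these up, d/dx[F] = 0 becomes
  (20x^3) + (28y^3)·y' = 0,
so isolating y',
  dy/dx = -(20x^3)/(28y^3) = -5x^3/(7y^3)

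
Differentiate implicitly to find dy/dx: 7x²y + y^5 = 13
Differentiate both sides with respect to x, treating y as y(x). By the chain rule, any term containing y contributes a factor of y' = dy/dx when we differentiate it.

Move every term to one side and write the relation as F(x, y) = 0. Term by term,
  d/dx[7x^2y] = 7x^2·y' + 14xy
  d/dx[y^5] = 5y^4·y'
  d/dx[-13] = 0

The pieces without y' make up ∂F/∂x and the coefficient of y' is ∂F/∂y:
  ∂F/∂x = 14xy,
  ∂F/∂y = 7x^2 + 5y^4.

Since d/dx[F] = ∂F/∂x + (∂F/∂y)·y' = 0, solve for y':
  (∂F/∂y)·y' = -∂F/∂x
  dy/dx = -(∂F/∂x)/(∂F/∂y) = -(14xy)/(7x^2 + 5y^4) = -14xy/(7x^2 + 5y^4)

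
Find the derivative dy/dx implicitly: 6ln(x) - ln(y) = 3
Take d/dx of both sides. Since y is implicitly a function of x, the chain rule attaches a y' = dy/dx factor whenever we differentiate through y.

Set F(x, y) = (left side) − (right side), so the curve is F = 0. Differentiating each term of F:
  d/dx[6ln(x)] = 6/x
  d/dx[-ln(y)] = -y'/y
  d/dx[-3] = 0

Collecting, the y'-free part is the partial derivative in x and the y' coefficient is the partial derivative in y:
  ∂F/∂x = 6/x
  ∂F/∂y = -1/y

so d/dx[F(x, y(x))] = ∂F/∂x + (∂F/∂y)·y' = 0. Rearranging,
  dy/dx = -(∂F/∂x)/(∂F/∂y) = -(6/x)/(-1/y) = 6y/x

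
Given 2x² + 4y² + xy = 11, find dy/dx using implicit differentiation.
Apply d/dx to both sides, remembering that y depends on x. Each occurrence of y therefore brings in a y' = dy/dx via the chain rule.

With F(x, y) equal to the left-hand side minus the right, differentiate F term by term:
  d/dx[2x^2] = 4x
  d/dx[xy] = x·y' + y
  d/dx[4y^2] = 8y·y'
  d/dx[-11] = 0
Adding these up, d/dx[F] = 0 becomes
  (4x + y) + (x + 8y)·y' = 0,
so isolating y',
  dy/dx = -(4x + y)/(x + 8y) = (-4x - y)/(x + 8y)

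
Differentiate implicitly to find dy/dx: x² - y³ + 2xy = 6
Apply d/dx to both sides, remembering that y depends on x. Each occurrence of y therefore brings in a y' = dy/dx via the chain rule.

With F(x, y) equal to the left-hand side minus the right, differentiate F term by term:
  d/dx[x^2] = 2x
  d/dx[2xy] = 2x·y' + 2y
  d/dx[-y^3] = -3y^2·y'
  d/dx[-6] = 0
Adding these up, d/dx[F] = 0 becomes
  (2x + 2y) + (2x - 3y^2)·y' = 0,
so isolating y',
  dy/dx = -(2x + 2y)/(2x - 3y^2) = 2(-x - y)/(2x - 3y^2)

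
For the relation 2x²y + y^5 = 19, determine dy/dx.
Differentiate both sides with respect to x, treating y as y(x). By the chain rule, any term containing y contributes a factor of y' = dy/dx when we differentiate it.

Move every term to one side and write the relation as F(x, y) = 0. Term by term,
  d/dx[2x^2y] = 2x^2·y' + 4xy
  d/dx[y^5] = 5y^4·y'
  d/dx[-19] = 0

The pieces without y' make up ∂F/∂x and the coefficient of y' is ∂F/∂y:
  ∂F/∂x = 4xy,
  ∂F/∂y = 2x^2 + 5y^4.

Since d/dx[F] = ∂F/∂x + (∂F/∂y)·y' = 0, solve for y':
  (∂F/∂y)·y' = -∂F/∂x
  dy/dx = -(∂F/∂x)/(∂F/∂y) = -(4xy)/(2x^2 + 5y^4) = -4xy/(2x^2 + 5y^4)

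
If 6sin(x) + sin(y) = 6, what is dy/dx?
Differentiate both sides with respect to x, treating y as y(x). By the chain rule, any term containing y contributes a factor of y' = dy/dx when we differentiate it.

Move every term to one side and write the relation as F(x, y) = 0. Term by term,
  d/dx[6sin(x)] = 6cos(x)
  d/dx[sin(y)] = y'·cos(y)
  d/dx[-6] = 0

The pieces without y' make up ∂F/∂x and the coefficient of y' is ∂F/∂y:
  ∂F/∂x = 6cos(x),
  ∂F/∂y = cos(y).

Since d/dx[F] = ∂F/∂x + (∂F/∂y)·y' = 0, solve for y':
  (∂F/∂y)·y' = -∂F/∂x
  dy/dx = -(∂F/∂x)/(∂F/∂y) = -(6cos(x))/(cos(y)) = -6cos(x)/cos(y)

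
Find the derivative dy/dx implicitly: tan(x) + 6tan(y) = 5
Apply d/dx to both sides, remembering that y depends on x. Each occurrence of y therefore brings in a y' = dy/dx via the chain rule.

With F(x, y) equal to the left-hand side minus the right, differentiate F term by term:
  d/dx[tan(x)] = tan(x)^2 + 1
  d/dx[6tan(y)] = 6·y'(tan(y)^2 + 1)
  d/dx[-5] = 0
Adding these up, d/dx[F] = 0 becomes
  (tan(x)^2 + 1) + (6tan(y)^2 + 6)·y' = 0,
so isolating y',
  dy/dx = -(tan(x)^2 + 1)/(6tan(y)^2 + 6) = -cos(y)^2/(6cos(x)^2)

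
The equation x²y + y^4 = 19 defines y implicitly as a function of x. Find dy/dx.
Differentiate the relation implicitly: treat y = y(x) and apply the chain rule, so every y-derivative picks up a y' = dy/dx factor.

With everything moved to the left-hand side, differentiate term by term:
  d/dx[x^2y] = x^2·y' + 2xy
  d/dx[y^4] = 4y^3·y'
  d/dx[-19] = 0

Separating the contributions that come from x directly and those that come through y:
  without y':      2xy
  multiplying y':  x^2 + 4y^3

so (2xy) + (x^2 + 4y^3)·y' = 0, and therefore
  dy/dx = -(2xy)/(x^2 + 4y^3) = -2xy/(x^2 + 4y^3)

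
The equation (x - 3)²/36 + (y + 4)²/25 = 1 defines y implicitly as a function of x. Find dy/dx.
Differentiate both sides with respect to x, treating y as y(x). By the chain rule, any term containing y contributes a factor of y' = dy/dx when we differentiate it.

Move every term to one side and write the relation as F(x, y) = 0. Term by term,
  d/dx[(x - 3)^2/36] = x/18 - 1/6
  d/dx[(y + 4)^2/25] = 2·y'(y + 4)/25
  d/dx[-1] = 0

The pieces without y' make up ∂F/∂x and the coefficient of y' is ∂F/∂y:
  ∂F/∂x = x/18 - 1/6,
  ∂F/∂y = 2y/25 + 8/25.

Since d/dx[F] = ∂F/∂x + (∂F/∂y)·y' = 0, solve for y':
  (∂F/∂y)·y' = -∂F/∂x
  dy/dx = -(∂F/∂x)/(∂F/∂y) = -(x/18 - 1/6)/(2y/25 + 8/25)
        = -((x - 3)/18)/(2(y + 4)/25) = 25(3 - x)/(36(y + 4))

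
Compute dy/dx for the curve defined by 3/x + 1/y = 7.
Take d/dx of both sides. Since y is implicitly a function of x, the chain rule attaches a y' = dy/dx factor whenever we differentiate through y.

Set F(x, y) = (left side) − (right side), so the curve is F = 0. Differentiating each term of F:
  d/dx[1/y] = -y'/y^2
  d/dx[3/x] = -3/x^2
  d/dx[-7] = 0

Collecting, the y'-free part is the partial derivative in x and the y' coefficient is the partial derivative in y:
  ∂F/∂x = -3/x^2
  ∂F/∂y = -1/y^2

so d/dx[F(x, y(x))] = ∂F/∂x + (∂F/∂y)·y' = 0. Rearranging,
  dy/dx = -(∂F/∂x)/(∂F/∂y) = -(-3/x^2)/(-1/y^2) = -3y^2/x^2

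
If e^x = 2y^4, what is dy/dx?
Take d/dx of both sides. Since y is implicitly a function of x, the chain rule attaches a y' = dy/dx factor whenever we differentiate through y.

Set F(x, y) = (left side) − (right side), so the curve is F = 0. Differentiating each term of F:
  d/dx[-2y^4] = -8y^3·y'
  d/dx[e^(x)] = e^(x)

Collecting, the y'-free part is the partial derivative in x and the y' coefficient is the partial derivative in y:
  ∂F/∂x = e^(x)
  ∂F/∂y = -8y^3

so d/dx[F(x, y(x))] = ∂F/∂x + (∂F/∂y)·y' = 0. Rearranging,
  dy/dx = -(∂F/∂x)/(∂F/∂y) = -(e^(x))/(-8y^3) = e^(x)/(8y^3)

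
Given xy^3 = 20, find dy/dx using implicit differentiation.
Differentiate both sides with respect to x, treating y as y(x). By the chain rule, any term containing y contributes a factor of y' = dy/dx when we differentiate it.

Move every term to one side and write the relation as F(x, y) = 0. Term by term,
  d/dx[xy^3] = 3xy^2·y' + y^3
  d/dx[-20] = 0

The pieces without y' make up ∂F/∂x and the coefficient of y' is ∂F/∂y:
  ∂F/∂x = y^3,
  ∂F/∂y = 3xy^2.

Since d/dx[F] = ∂F/∂x + (∂F/∂y)·y' = 0, solve for y':
  (∂F/∂y)·y' = -∂F/∂x
  dy/dx = -(∂F/∂x)/(∂F/∂y) = -(y^3)/(3xy^2) = -y/(3x)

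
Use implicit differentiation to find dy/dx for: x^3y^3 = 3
Apply d/dx to both sides, remembering that y depends on x. Each occurrence of y therefore brings in a y' = dy/dx via the chain rule.

With F(x, y) equal to the left-hand side minus the right, differentiate F term by term:
  d/dx[x^3y^3] = 3x^3y^2·y' + 3x^2y^3
  d/dx[-3] = 0
Adding these up, d/dx[F] = 0 becomes
  (3x^2y^3) + (3x^3y^2)·y' = 0,
so isolating y',
  dy/dx = -(3x^2y^3)/(3x^3y^2) = -y/x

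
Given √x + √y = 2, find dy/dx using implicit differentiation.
Take d/dx of both sides. Since y is implicitly a function of x, the chain rule attaches a y' = dy/dx factor whenever we differentiate through y.

Set F(x, y) = (left side) − (right side), so the curve is F = 0. Differentiating each term of F:
  d/dx[√(x)] = 1/(2√(x))
  d/dx[√(y)] = y'/(2√(y))
  d/dx[-2] = 0

Collecting, the y'-free part is the partial derivative in x and the y' coefficient is the partial derivative in y:
  ∂F/∂x = 1/(2√(x))
  ∂F/∂y = 1/(2√(y))

so d/dx[F(x, y(x))] = ∂F/∂x + (∂F/∂y)·y' = 0. Rearranging,
  dy/dx = -(∂F/∂x)/(∂F/∂y) = -(1/(2√(x)))/(1/(2√(y))) = -√(y)/√(x)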